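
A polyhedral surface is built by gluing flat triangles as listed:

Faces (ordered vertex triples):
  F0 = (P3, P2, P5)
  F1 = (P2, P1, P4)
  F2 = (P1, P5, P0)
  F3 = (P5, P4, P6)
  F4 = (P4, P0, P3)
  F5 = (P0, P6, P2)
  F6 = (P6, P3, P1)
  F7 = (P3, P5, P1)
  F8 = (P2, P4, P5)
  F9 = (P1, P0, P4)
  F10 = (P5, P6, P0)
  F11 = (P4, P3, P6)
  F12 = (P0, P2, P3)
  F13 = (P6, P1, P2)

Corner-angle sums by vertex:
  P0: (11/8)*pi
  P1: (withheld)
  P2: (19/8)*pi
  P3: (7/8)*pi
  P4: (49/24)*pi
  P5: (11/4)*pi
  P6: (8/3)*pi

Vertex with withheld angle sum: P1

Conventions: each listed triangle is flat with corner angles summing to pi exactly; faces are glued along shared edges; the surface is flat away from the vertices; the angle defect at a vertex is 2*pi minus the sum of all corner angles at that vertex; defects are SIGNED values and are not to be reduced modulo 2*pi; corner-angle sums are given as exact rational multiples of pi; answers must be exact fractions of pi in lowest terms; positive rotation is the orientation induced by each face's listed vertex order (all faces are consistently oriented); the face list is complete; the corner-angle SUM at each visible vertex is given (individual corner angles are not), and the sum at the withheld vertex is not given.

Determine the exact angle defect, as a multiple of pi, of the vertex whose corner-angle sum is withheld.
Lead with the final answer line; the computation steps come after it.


Answer: defect(P1) = pi/12

V = 7, E = 21, F = 14; chi = V - E + F = 0
Gauss-Bonnet: total defect = 2*pi*chi = 0; visible defects sum to -pi/12


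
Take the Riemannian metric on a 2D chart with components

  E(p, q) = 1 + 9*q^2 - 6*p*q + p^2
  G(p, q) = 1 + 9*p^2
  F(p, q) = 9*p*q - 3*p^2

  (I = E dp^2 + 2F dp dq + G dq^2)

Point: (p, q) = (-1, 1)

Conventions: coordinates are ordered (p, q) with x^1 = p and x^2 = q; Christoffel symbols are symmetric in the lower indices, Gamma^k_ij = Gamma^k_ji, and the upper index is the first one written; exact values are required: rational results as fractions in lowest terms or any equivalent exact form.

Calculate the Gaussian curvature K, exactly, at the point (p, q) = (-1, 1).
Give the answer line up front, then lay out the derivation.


Answer: K = -9/676

E = 17, F = -12, G = 10, EG - F^2 = 26 at the point
E_p = -8, E_q = 24, F_p = 15, F_q = -9, G_p = -18, G_q = 0
E_qq = 18, F_pq = 9, G_pp = 18
Evaluate Brioschi's two determinant matrices M1, M2 and divide by (EG - F^2)^2.
M1 = [[-E_qq/2 + F_pq - G_pp/2, E_p/2, F_p - E_q/2], [F_q - G_p/2, E, F], [G_q/2, F, G]] = [[-9, -4, 3], [0, 17, -12], [0, -12, 10]]; det M1 = -234
M2 = [[0, E_q/2, G_p/2], [E_q/2, E, F], [G_p/2, F, G]] = [[0, 12, -9], [12, 17, -12], [-9, -12, 10]]; det M2 = -225
det M1 - det M2 = -9; K = -9 / (26)^2 = -9/676


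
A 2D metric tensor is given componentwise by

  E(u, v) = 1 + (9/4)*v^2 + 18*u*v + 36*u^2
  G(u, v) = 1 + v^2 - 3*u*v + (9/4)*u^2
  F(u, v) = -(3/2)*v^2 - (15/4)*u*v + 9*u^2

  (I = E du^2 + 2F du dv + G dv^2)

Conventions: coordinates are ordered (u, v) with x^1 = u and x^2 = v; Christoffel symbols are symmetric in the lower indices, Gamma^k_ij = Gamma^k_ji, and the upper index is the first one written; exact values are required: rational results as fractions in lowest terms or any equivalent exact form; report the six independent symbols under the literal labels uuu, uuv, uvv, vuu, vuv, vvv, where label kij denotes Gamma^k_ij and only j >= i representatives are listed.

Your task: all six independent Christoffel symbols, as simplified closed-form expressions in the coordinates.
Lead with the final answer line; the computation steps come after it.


Answer: Gamma_uuu = (144*u + 36*v)/(153*u^2 + 60*u*v + 13*v^2 + 4), Gamma_uuv = (36*u + 9*v)/(153*u^2 + 60*u*v + 13*v^2 + 4), Gamma_uvv = (-24*u - 6*v)/(153*u^2 + 60*u*v + 13*v^2 + 4), Gamma_vuu = (36*u - 24*v)/(153*u^2 + 60*u*v + 13*v^2 + 4), Gamma_vuv = (9*u - 6*v)/(153*u^2 + 60*u*v + 13*v^2 + 4), Gamma_vvv = (-6*u + 4*v)/(153*u^2 + 60*u*v + 13*v^2 + 4)

E = 1 + (9/4)*v^2 + 18*u*v + 36*u^2; F = -(3/2)*v^2 - (15/4)*u*v + 9*u^2; G = 1 + v^2 - 3*u*v + (9/4)*u^2
Gamma^k_ij = (1/2) g^{kl} (d_i g_jl + d_j g_il - d_l g_ij), with g^inv = (1/(EG-F^2)) [[G, -F], [-F, E]]
first partials: E_u = 18*v + 72*u, E_v = (9/2)*v + 18*u, F_u = -(15/4)*v + 18*u, F_v = -3*v - (15/4)*u, G_u = -3*v + (9/2)*u, G_v = 2*v - 3*u
D = EG - F^2 = 1 + (13/4)*v^2 + 15*u*v + (153/4)*u^2
expanded: Gamma^u_uu = (G E_u - 2F F_u + F E_v)/(2D), Gamma^u_uv = (G E_v - F G_u)/(2D), Gamma^u_vv = (2G F_v - G G_u - F G_v)/(2D), Gamma^v_uu = (2E F_u - E E_v - F E_u)/(2D), Gamma^v_uv = (E G_u - F E_v)/(2D), Gamma^v_vv = (E G_v - 2F F_v + F G_u)/(2D); substitute and cancel common factors


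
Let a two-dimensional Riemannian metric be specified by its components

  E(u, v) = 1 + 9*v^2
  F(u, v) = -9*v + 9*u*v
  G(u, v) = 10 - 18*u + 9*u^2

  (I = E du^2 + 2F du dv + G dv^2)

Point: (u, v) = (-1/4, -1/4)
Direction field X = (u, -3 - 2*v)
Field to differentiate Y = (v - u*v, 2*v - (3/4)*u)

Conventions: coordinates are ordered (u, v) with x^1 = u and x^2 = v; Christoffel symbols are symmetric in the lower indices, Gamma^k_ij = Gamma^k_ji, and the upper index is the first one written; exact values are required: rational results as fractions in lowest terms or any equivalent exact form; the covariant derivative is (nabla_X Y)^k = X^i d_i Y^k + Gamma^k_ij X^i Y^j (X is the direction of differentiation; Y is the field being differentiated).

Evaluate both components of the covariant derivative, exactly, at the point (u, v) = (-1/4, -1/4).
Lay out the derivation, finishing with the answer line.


E = 25/16, F = 45/16, G = 241/16 at the point
E_u = 0, E_v = -9/2, F_u = -9/4, F_v = -45/4, G_u = -45/2, G_v = 0
EG - F^2 = 125/8;  g^inv = (8/125) * [[241/16, -45/16], [-45/16, 25/16]]
first-kind symbols [ij,l] = (1/2)(d_i g_jl + d_j g_il - d_l g_ij): [uu,u] = E_u/2 = 0, [uu,v] = F_u - E_v/2 = 0, [uv,u] = E_v/2 = -9/4, [uv,v] = G_u/2 = -45/4, [vv,u] = F_v - G_u/2 = 0, [vv,v] = G_v/2 = 0
Gamma^u_ij = (G*[ij,u] - F*[ij,v])/(EG - F^2), Gamma^v_ij = (E*[ij,v] - F*[ij,u])/(EG - F^2)
Gamma_uuu = 0, Gamma_uuv = -18/125, Gamma_uvv = 0, Gamma_vuu = 0, Gamma_vuv = -18/25, Gamma_vvv = 0
X = (-1/4, -5/2), Y = (-5/16, -5/16) at the point

Answer: (nabla_X Y)^u = -2649/800, (nabla_X Y)^v = -869/160


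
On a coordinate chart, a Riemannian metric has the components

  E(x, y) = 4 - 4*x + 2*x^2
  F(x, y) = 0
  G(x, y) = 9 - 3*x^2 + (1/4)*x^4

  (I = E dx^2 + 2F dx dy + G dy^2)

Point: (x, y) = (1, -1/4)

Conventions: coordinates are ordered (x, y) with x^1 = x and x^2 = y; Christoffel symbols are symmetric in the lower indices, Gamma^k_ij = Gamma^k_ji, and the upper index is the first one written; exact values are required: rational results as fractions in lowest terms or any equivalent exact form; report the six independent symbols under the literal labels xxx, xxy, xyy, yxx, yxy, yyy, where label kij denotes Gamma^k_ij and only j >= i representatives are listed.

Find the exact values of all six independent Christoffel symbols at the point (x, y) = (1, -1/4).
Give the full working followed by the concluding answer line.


E = 2, F = 0, G = 25/4 at the point
E_x = 0, E_y = 0, F_x = 0, F_y = 0, G_x = -5, G_y = 0
EG - F^2 = 25/2;  g^inv = (2/25) * [[25/4, 0], [0, 2]]
first-kind symbols [ij,l] = (1/2)(d_i g_jl + d_j g_il - d_l g_ij): [xx,x] = E_x/2 = 0, [xx,y] = F_x - E_y/2 = 0, [xy,x] = E_y/2 = 0, [xy,y] = G_x/2 = -5/2, [yy,x] = F_y - G_x/2 = 5/2, [yy,y] = G_y/2 = 0
Gamma^x_ij = (G*[ij,x] - F*[ij,y])/(EG - F^2), Gamma^y_ij = (E*[ij,y] - F*[ij,x])/(EG - F^2)

Answer: Gamma_xxx = 0, Gamma_xxy = 0, Gamma_xyy = 5/4, Gamma_yxx = 0, Gamma_yxy = -2/5, Gamma_yyy = 0


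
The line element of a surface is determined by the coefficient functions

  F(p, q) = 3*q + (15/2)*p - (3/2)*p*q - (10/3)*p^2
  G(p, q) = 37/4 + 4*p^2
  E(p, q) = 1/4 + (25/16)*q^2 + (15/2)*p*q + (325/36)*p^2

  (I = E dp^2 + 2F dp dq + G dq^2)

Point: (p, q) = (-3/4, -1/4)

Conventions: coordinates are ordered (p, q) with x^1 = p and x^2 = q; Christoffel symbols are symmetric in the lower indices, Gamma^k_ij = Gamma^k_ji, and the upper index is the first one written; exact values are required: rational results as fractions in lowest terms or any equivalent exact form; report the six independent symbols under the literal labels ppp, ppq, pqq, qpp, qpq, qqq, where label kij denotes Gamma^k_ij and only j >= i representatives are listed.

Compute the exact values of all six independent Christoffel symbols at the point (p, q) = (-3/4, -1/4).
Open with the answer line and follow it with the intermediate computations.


Answer: Gamma_ppp = 298111/35550, Gamma_ppq = -63928/5925, Gamma_pqq = 27968/1975, Gamma_qpp = 722281/94800, Gamma_qpq = -32647/3950, Gamma_qqq = 20748/1975

E = 1749/256, F = -273/32, G = 23/2 at the point
E_p = -185/12, E_q = -205/32, F_p = 103/8, F_q = 33/8, G_p = -6, G_q = 0
EG - F^2 = 5925/1024;  g^inv = (1024/5925) * [[23/2, 273/32], [273/32, 1749/256]]
first-kind symbols [ij,l] = (1/2)(d_i g_jl + d_j g_il - d_l g_ij): [pp,p] = E_p/2 = -185/24, [pp,q] = F_p - E_q/2 = 1029/64, [pq,p] = E_q/2 = -205/64, [pq,q] = G_p/2 = -3, [qq,p] = F_q - G_p/2 = 57/8, [qq,q] = G_q/2 = 0
Gamma^p_ij = (G*[ij,p] - F*[ij,q])/(EG - F^2), Gamma^q_ij = (E*[ij,q] - F*[ij,p])/(EG - F^2)


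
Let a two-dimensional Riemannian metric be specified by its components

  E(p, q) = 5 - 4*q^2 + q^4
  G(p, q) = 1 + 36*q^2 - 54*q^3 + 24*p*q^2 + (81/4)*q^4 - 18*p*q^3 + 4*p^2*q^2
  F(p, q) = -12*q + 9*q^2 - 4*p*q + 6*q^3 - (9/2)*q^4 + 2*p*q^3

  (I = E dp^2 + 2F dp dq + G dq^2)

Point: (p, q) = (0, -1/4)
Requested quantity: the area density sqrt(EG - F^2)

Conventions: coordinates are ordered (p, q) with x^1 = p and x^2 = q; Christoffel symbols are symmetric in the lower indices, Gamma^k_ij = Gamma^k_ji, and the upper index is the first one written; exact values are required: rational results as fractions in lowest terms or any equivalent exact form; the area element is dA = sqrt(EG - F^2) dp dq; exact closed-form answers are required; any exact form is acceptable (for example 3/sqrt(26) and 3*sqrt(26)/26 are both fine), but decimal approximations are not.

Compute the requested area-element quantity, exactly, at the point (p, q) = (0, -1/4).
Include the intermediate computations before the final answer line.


E = 1217/256, F = 1767/512, G = 4273/1024; EG - F^2 = 8117/1024

Answer: sqrt(EG - F^2) = sqrt(8117)/32


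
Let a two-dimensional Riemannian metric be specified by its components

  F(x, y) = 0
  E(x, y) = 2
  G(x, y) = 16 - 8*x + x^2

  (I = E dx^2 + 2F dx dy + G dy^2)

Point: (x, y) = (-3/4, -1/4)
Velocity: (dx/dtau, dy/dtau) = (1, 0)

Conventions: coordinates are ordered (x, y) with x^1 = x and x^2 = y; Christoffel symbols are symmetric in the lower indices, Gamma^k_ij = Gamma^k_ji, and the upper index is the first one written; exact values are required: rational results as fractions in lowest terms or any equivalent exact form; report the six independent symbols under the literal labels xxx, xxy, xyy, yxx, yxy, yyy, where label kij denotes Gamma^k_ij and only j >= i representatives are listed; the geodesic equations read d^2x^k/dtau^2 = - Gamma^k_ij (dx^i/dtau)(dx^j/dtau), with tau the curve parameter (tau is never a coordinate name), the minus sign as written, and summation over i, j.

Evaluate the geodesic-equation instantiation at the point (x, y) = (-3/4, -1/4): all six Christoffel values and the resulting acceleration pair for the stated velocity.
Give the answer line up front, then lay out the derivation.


Answer: Gamma_xxx = 0, Gamma_xxy = 0, Gamma_xyy = 19/8, Gamma_yxx = 0, Gamma_yxy = -4/19, Gamma_yyy = 0; accelerations (d^2x/dtau^2, d^2y/dtau^2) = (0, 0)

E = 2, F = 0, G = 361/16 at the point
E_x = 0, E_y = 0, F_x = 0, F_y = 0, G_x = -19/2, G_y = 0
EG - F^2 = 361/8;  g^inv = (8/361) * [[361/16, 0], [0, 2]]
first-kind symbols [ij,l] = (1/2)(d_i g_jl + d_j g_il - d_l g_ij): [xx,x] = E_x/2 = 0, [xx,y] = F_x - E_y/2 = 0, [xy,x] = E_y/2 = 0, [xy,y] = G_x/2 = -19/4, [yy,x] = F_y - G_x/2 = 19/4, [yy,y] = G_y/2 = 0
Gamma^x_ij = (G*[ij,x] - F*[ij,y])/(EG - F^2), Gamma^y_ij = (E*[ij,y] - F*[ij,x])/(EG - F^2)
Gamma_xxx = 0, Gamma_xxy = 0, Gamma_xyy = 19/8, Gamma_yxx = 0, Gamma_yxy = -4/19, Gamma_yyy = 0
d^2x/dtau^2 = -(Gamma_xxx*(1)^2 + 2*Gamma_xxy*(1)*(0) + Gamma_xyy*(0)^2) = 0
d^2y/dtau^2 = -(Gamma_yxx*(1)^2 + 2*Gamma_yxy*(1)*(0) + Gamma_yyy*(0)^2) = 0


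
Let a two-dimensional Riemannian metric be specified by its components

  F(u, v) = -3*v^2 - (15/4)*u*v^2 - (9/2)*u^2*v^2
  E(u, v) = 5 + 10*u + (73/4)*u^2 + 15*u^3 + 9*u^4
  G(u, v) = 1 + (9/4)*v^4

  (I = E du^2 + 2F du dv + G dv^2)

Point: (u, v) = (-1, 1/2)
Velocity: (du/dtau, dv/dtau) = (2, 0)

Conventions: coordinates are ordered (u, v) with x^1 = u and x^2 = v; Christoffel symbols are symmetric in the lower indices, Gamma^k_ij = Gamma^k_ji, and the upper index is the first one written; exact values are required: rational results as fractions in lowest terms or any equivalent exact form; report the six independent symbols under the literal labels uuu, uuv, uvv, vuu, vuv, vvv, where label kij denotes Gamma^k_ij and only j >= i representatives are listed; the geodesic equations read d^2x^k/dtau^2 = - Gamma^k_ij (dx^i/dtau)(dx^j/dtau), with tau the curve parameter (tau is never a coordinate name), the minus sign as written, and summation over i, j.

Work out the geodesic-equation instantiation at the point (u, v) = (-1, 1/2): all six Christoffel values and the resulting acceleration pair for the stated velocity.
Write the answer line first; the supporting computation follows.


Answer: Gamma_uuu = -560/473, Gamma_uuv = 0, Gamma_uvv = -240/473, Gamma_vuu = 84/473, Gamma_vuv = 0, Gamma_vvv = 36/473; accelerations (d^2u/dtau^2, d^2v/dtau^2) = (2240/473, -336/473)

E = 29/4, F = -15/16, G = 73/64 at the point
E_u = -35/2, E_v = 0, F_u = 21/16, F_v = -15/4, G_u = 0, G_v = 9/8
EG - F^2 = 473/64;  g^inv = (64/473) * [[73/64, 15/16], [15/16, 29/4]]
first-kind symbols [ij,l] = (1/2)(d_i g_jl + d_j g_il - d_l g_ij): [uu,u] = E_u/2 = -35/4, [uu,v] = F_u - E_v/2 = 21/16, [uv,u] = E_v/2 = 0, [uv,v] = G_u/2 = 0, [vv,u] = F_v - G_u/2 = -15/4, [vv,v] = G_v/2 = 9/16
Gamma^u_ij = (G*[ij,u] - F*[ij,v])/(EG - F^2), Gamma^v_ij = (E*[ij,v] - F*[ij,u])/(EG - F^2)
Gamma_uuu = -560/473, Gamma_uuv = 0, Gamma_uvv = -240/473, Gamma_vuu = 84/473, Gamma_vuv = 0, Gamma_vvv = 36/473
d^2u/dtau^2 = -(Gamma_uuu*(2)^2 + 2*Gamma_uuv*(2)*(0) + Gamma_uvv*(0)^2) = 2240/473
d^2v/dtau^2 = -(Gamma_vuu*(2)^2 + 2*Gamma_vuv*(2)*(0) + Gamma_vvv*(0)^2) = -336/473


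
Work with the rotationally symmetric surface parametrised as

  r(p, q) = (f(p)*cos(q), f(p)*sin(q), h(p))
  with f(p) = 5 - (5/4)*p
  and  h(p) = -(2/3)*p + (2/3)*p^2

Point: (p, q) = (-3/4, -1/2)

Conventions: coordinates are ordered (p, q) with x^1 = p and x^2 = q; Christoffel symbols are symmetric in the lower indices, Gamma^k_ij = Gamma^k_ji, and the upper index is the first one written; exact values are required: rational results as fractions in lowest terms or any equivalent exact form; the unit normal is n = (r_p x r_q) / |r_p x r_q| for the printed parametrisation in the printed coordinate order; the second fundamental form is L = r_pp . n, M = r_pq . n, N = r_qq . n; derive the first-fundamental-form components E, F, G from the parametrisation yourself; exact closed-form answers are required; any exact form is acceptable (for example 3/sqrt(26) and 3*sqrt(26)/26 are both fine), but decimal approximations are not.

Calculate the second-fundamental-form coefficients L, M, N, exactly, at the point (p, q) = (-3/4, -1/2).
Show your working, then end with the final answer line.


f = 95/16, f' = -5/4, f'' = 0, h' = -5/3, h'' = 4/3
E = 625/144, F = 0, G = 9025/256; answer radicand W^2 = 625/144
unnormalised second-form numerators: l = -5/3, m = 0, n = -475/48; L = l/sqrt(625/144), and similarly M = m/sqrt(W^2), N = n/sqrt(W^2)

Answer: L = -4/5, M = 0, N = -19/4


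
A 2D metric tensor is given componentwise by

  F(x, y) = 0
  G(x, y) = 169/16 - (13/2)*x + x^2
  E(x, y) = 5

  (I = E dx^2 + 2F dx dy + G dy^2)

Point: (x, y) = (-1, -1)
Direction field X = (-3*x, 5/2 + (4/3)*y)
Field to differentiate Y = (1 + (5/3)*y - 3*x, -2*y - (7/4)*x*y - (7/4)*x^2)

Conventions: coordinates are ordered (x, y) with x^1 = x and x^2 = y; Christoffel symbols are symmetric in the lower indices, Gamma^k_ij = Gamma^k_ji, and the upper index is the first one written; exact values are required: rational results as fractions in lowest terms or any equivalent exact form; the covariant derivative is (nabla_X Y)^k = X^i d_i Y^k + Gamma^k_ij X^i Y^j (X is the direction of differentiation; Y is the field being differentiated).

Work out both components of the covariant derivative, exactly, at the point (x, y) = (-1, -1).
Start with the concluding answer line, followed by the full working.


Answer: (nabla_X Y)^x = -6151/720, (nabla_X Y)^y = 19433/1224

E = 5, F = 0, G = 289/16 at the point
E_x = 0, E_y = 0, F_x = 0, F_y = 0, G_x = -17/2, G_y = 0
EG - F^2 = 1445/16;  g^inv = (16/1445) * [[289/16, 0], [0, 5]]
first-kind symbols [ij,l] = (1/2)(d_i g_jl + d_j g_il - d_l g_ij): [xx,x] = E_x/2 = 0, [xx,y] = F_x - E_y/2 = 0, [xy,x] = E_y/2 = 0, [xy,y] = G_x/2 = -17/4, [yy,x] = F_y - G_x/2 = 17/4, [yy,y] = G_y/2 = 0
Gamma^x_ij = (G*[ij,x] - F*[ij,y])/(EG - F^2), Gamma^y_ij = (E*[ij,y] - F*[ij,x])/(EG - F^2)
Gamma_xxx = 0, Gamma_xxy = 0, Gamma_xyy = 17/20, Gamma_yxx = 0, Gamma_yxy = -4/17, Gamma_yyy = 0
X = (3, 7/6), Y = (7/3, -3/2) at the point


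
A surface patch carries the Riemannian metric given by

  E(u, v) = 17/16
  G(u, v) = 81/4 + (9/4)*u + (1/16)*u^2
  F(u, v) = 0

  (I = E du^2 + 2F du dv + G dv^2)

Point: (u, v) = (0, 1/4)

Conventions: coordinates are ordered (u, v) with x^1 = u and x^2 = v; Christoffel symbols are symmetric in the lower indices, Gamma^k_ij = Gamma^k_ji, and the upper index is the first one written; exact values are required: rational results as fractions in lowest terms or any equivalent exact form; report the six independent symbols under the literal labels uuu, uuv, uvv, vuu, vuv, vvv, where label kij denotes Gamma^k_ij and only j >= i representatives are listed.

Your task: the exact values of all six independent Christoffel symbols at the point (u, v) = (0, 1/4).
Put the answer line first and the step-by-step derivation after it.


Answer: Gamma_uuu = 0, Gamma_uuv = 0, Gamma_uvv = -18/17, Gamma_vuu = 0, Gamma_vuv = 1/18, Gamma_vvv = 0

E = 17/16, F = 0, G = 81/4 at the point
E_u = 0, E_v = 0, F_u = 0, F_v = 0, G_u = 9/4, G_v = 0
EG - F^2 = 1377/64;  g^inv = (64/1377) * [[81/4, 0], [0, 17/16]]
first-kind symbols [ij,l] = (1/2)(d_i g_jl + d_j g_il - d_l g_ij): [uu,u] = E_u/2 = 0, [uu,v] = F_u - E_v/2 = 0, [uv,u] = E_v/2 = 0, [uv,v] = G_u/2 = 9/8, [vv,u] = F_v - G_u/2 = -9/8, [vv,v] = G_v/2 = 0
Gamma^u_ij = (G*[ij,u] - F*[ij,v])/(EG - F^2), Gamma^v_ij = (E*[ij,v] - F*[ij,u])/(EG - F^2)


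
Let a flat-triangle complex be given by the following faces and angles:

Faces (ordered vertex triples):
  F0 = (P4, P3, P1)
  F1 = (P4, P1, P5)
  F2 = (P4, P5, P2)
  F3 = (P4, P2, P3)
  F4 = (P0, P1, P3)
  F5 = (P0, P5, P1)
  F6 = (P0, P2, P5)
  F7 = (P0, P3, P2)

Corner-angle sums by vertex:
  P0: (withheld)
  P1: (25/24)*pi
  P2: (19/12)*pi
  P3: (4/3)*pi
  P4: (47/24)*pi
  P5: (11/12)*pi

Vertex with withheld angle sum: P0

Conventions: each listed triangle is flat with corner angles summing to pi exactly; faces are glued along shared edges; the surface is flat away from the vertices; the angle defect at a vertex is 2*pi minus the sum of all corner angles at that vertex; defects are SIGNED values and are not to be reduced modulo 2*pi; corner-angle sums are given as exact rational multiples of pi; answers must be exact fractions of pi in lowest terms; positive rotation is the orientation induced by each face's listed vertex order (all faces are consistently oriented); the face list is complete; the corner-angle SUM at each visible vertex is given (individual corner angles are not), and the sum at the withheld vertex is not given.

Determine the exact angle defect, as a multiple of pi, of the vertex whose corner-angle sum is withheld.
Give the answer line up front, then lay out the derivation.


Answer: defect(P0) = (5/6)*pi

V = 6, E = 12, F = 8; chi = V - E + F = 2
Gauss-Bonnet: total defect = 2*pi*chi = 4*pi; visible defects sum to (19/6)*pi


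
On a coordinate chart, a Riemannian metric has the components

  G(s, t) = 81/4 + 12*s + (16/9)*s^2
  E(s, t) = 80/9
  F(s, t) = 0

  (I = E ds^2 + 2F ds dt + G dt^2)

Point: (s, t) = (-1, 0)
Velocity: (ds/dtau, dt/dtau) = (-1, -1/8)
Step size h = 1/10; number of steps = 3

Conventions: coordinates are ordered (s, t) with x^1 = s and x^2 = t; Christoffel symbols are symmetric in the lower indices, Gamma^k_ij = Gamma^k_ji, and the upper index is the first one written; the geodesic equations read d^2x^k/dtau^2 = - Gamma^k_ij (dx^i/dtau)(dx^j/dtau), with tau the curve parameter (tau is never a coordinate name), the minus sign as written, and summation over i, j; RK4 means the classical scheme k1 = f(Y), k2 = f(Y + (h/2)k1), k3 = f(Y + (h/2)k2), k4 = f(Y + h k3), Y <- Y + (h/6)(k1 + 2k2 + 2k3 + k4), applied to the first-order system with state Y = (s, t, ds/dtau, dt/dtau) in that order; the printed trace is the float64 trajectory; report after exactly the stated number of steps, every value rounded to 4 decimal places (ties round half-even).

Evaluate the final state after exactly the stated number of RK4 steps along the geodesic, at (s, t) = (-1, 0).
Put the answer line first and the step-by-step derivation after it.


Answer: s = -1.2996, t = -0.0429, ds/dtau = -0.9973, dt/dtau = -0.1637

f(Y) = (ds/dtau, dt/dtau, -Gamma^s_ij Y'^i Y'^j, -Gamma^t_ij Y'^i Y'^j) with the Gammas evaluated at the stage position; h = 0.100000; intermediate values shown to 6 dp
step 0: s = -1.0000, t = 0.0000, ds/dtau = -1.0000, dt/dtau = -0.1250
step 1:
  k1: at (s, t) = (-1.000000, 0.000000), (ds/dtau, dt/dtau) = (-1.000000, -0.125000); Gamma_sss = 0.000000, Gamma_sst = 0.000000, Gamma_stt = -0.475000, Gamma_tss = 0.000000, Gamma_tst = 0.421053, Gamma_ttt = 0.000000; k1 = (-1.000000, -0.125000, 0.007422, -0.105263)
  k2: at (s, t) = (-1.050000, -0.006250), (ds/dtau, dt/dtau) = (-0.999629, -0.130263); Gamma_sss = 0.000000, Gamma_sst = 0.000000, Gamma_stt = -0.465000, Gamma_tss = 0.000000, Gamma_tst = 0.430108, Gamma_ttt = 0.000000; k2 = (-0.999629, -0.130263, 0.007890, -0.112013)
  k3: at (s, t) = (-1.049981, -0.006513), (ds/dtau, dt/dtau) = (-0.999605, -0.130601); Gamma_sss = 0.000000, Gamma_sst = 0.000000, Gamma_stt = -0.465004, Gamma_tss = 0.000000, Gamma_tst = 0.430104, Gamma_ttt = 0.000000; k3 = (-0.999605, -0.130601, 0.007931, -0.112299)
  k4: at (s, t) = (-1.099961, -0.013060), (ds/dtau, dt/dtau) = (-0.999207, -0.136230); Gamma_sss = 0.000000, Gamma_sst = 0.000000, Gamma_stt = -0.455008, Gamma_tss = 0.000000, Gamma_tst = 0.439553, Gamma_ttt = 0.000000; k4 = (-0.999207, -0.136230, 0.008444, -0.119666)
  Y <- Y + (h/6)(k1 + 2k2 + 2k3 + k4): s = -1.1000, t = -0.0130, ds/dtau = -0.9992, dt/dtau = -0.1362
step 2:
  k1: at (s, t) = (-1.099961, -0.013049), (ds/dtau, dt/dtau) = (-0.999208, -0.136226); Gamma_sss = 0.000000, Gamma_sst = 0.000000, Gamma_stt = -0.455008, Gamma_tss = 0.000000, Gamma_tst = 0.439553, Gamma_ttt = 0.000000; k1 = (-0.999208, -0.136226, 0.008444, -0.119662)
  k2: at (s, t) = (-1.149922, -0.019861), (ds/dtau, dt/dtau) = (-0.998786, -0.142209); Gamma_sss = 0.000000, Gamma_sst = 0.000000, Gamma_stt = -0.445016, Gamma_tss = 0.000000, Gamma_tst = 0.449422, Gamma_ttt = 0.000000; k2 = (-0.998786, -0.142209, 0.009000, -0.127669)
  k3: at (s, t) = (-1.149901, -0.020160), (ds/dtau, dt/dtau) = (-0.998758, -0.142609); Gamma_sss = 0.000000, Gamma_sst = 0.000000, Gamma_stt = -0.445020, Gamma_tss = 0.000000, Gamma_tst = 0.449418, Gamma_ttt = 0.000000; k3 = (-0.998758, -0.142609, 0.009051, -0.128023)
  k4: at (s, t) = (-1.199837, -0.027310), (ds/dtau, dt/dtau) = (-0.998303, -0.149028); Gamma_sss = 0.000000, Gamma_sst = 0.000000, Gamma_stt = -0.435033, Gamma_tss = 0.000000, Gamma_tst = 0.459736, Gamma_ttt = 0.000000; k4 = (-0.998303, -0.149028, 0.009662, -0.136795)
  Y <- Y + (h/6)(k1 + 2k2 + 2k3 + k4): s = -1.1998, t = -0.0273, ds/dtau = -0.9983, dt/dtau = -0.1490
step 3:
  k1: at (s, t) = (-1.199838, -0.027297), (ds/dtau, dt/dtau) = (-0.998305, -0.149023); Gamma_sss = 0.000000, Gamma_sst = 0.000000, Gamma_stt = -0.435032, Gamma_tss = 0.000000, Gamma_tst = 0.459736, Gamma_ttt = 0.000000; k1 = (-0.998305, -0.149023, 0.009661, -0.136790)
  k2: at (s, t) = (-1.249753, -0.034749), (ds/dtau, dt/dtau) = (-0.997822, -0.155863); Gamma_sss = 0.000000, Gamma_sst = 0.000000, Gamma_stt = -0.425049, Gamma_tss = 0.000000, Gamma_tst = 0.470534, Gamma_ttt = 0.000000; k2 = (-0.997822, -0.155863, 0.010326, -0.146358)
  k3: at (s, t) = (-1.249729, -0.035091), (ds/dtau, dt/dtau) = (-0.997788, -0.156341); Gamma_sss = 0.000000, Gamma_sst = 0.000000, Gamma_stt = -0.425054, Gamma_tss = 0.000000, Gamma_tst = 0.470528, Gamma_ttt = 0.000000; k3 = (-0.997788, -0.156341, 0.010389, -0.146800)
  k4: at (s, t) = (-1.299617, -0.042932), (ds/dtau, dt/dtau) = (-0.997266, -0.163703); Gamma_sss = 0.000000, Gamma_sst = 0.000000, Gamma_stt = -0.415077, Gamma_tss = 0.000000, Gamma_tst = 0.481839, Gamma_ttt = 0.000000; k4 = (-0.997266, -0.163703, 0.011124, -0.157326)
  Y <- Y + (h/6)(k1 + 2k2 + 2k3 + k4): s = -1.2996, t = -0.0429, ds/dtau = -0.9973, dt/dtau = -0.1637


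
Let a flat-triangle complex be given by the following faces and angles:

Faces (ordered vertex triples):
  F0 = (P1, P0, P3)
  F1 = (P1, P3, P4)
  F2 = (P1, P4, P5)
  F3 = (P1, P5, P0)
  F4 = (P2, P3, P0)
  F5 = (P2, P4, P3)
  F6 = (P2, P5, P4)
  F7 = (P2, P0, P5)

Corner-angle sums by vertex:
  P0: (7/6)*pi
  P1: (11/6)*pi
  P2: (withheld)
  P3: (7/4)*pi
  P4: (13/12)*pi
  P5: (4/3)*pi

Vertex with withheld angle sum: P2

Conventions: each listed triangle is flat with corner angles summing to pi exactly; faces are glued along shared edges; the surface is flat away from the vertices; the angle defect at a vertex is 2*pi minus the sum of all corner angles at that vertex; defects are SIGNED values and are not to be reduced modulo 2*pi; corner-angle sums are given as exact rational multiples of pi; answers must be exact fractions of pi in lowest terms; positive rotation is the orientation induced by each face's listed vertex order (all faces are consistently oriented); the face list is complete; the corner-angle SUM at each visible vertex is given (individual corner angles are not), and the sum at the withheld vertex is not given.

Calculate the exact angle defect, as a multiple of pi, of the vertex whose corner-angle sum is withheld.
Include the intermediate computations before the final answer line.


V = 6, E = 12, F = 8; chi = V - E + F = 2
Gauss-Bonnet: total defect = 2*pi*chi = 4*pi; visible defects sum to (17/6)*pi

Answer: defect(P2) = (7/6)*pi


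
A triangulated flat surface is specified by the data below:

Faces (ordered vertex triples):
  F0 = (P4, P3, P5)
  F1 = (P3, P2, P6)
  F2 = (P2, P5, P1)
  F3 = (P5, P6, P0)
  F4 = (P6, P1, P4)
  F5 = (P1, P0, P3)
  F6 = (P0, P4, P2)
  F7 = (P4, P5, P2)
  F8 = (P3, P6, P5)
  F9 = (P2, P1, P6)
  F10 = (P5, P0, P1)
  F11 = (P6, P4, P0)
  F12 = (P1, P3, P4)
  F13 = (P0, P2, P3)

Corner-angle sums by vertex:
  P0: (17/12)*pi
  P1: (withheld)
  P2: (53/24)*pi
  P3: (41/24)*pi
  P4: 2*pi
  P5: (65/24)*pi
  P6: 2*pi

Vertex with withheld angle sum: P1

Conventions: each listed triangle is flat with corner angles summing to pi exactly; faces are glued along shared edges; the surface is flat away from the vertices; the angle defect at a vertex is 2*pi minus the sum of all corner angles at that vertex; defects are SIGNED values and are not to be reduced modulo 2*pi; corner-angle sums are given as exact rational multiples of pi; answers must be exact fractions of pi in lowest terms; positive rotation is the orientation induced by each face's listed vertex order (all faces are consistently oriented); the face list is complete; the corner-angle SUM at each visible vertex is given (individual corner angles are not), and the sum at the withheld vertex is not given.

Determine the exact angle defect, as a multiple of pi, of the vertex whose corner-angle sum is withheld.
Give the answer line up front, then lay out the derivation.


Answer: defect(P1) = pi/24

V = 7, E = 21, F = 14; chi = V - E + F = 0
Gauss-Bonnet: total defect = 2*pi*chi = 0; visible defects sum to -pi/24


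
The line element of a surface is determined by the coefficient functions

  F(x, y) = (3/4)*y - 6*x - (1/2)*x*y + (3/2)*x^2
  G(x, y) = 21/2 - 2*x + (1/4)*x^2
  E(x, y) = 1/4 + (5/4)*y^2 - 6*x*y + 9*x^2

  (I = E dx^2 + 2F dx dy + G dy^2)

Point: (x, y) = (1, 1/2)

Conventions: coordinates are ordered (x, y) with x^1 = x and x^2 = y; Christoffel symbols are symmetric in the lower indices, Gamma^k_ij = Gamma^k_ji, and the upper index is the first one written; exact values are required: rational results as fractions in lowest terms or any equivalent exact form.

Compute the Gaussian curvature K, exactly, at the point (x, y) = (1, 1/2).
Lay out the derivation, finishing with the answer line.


E = 105/16, F = -35/8, G = 35/4, EG - F^2 = 1225/32 at the point
E_x = 15, E_y = -19/4, F_x = -13/4, F_y = 1/4, G_x = -3/2, G_y = 0
E_yy = 5/2, F_xy = -1/2, G_xx = 1/2
The intrinsic route: Brioschi's K = (det M1 - det M2)/(EG - F^2)^2.
M1 = [[-E_yy/2 + F_xy - G_xx/2, E_x/2, F_x - E_y/2], [F_y - G_x/2, E, F], [G_y/2, F, G]] = [[-2, 15/2, -7/8], [1, 105/16, -35/8], [0, -35/8, 35/4]]; det M1 = -8855/64
M2 = [[0, E_y/2, G_x/2], [E_y/2, E, F], [G_x/2, F, G]] = [[0, -19/8, -3/4], [-19/8, 105/16, -35/8], [-3/4, -35/8, 35/4]]; det M2 = -8785/128
det M1 - det M2 = -8925/128; K = -8925/128 / (1225/32)^2 = -408/8575

Answer: K = -408/8575


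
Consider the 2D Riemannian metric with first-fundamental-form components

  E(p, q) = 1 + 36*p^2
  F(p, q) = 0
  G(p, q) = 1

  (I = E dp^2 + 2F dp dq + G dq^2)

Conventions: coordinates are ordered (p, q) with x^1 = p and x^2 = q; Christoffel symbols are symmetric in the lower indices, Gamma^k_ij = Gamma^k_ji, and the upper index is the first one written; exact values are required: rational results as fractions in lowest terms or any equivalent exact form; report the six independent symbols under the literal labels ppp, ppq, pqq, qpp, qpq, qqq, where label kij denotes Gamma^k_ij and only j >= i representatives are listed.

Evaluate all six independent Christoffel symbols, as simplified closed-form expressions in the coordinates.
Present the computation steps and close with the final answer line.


E = 1 + 36*p^2; F = 0; G = 1
Gamma^k_ij = (1/2) g^{kl} (d_i g_jl + d_j g_il - d_l g_ij), with g^inv = (1/(EG-F^2)) [[G, -F], [-F, E]]
first partials: E_p = 72*p, E_q = 0, F_p = 0, F_q = 0, G_p = 0, G_q = 0
D = EG - F^2 = 1 + 36*p^2
expanded: Gamma^p_pp = (G E_p - 2F F_p + F E_q)/(2D), Gamma^p_pq = (G E_q - F G_p)/(2D), Gamma^p_qq = (2G F_q - G G_p - F G_q)/(2D), Gamma^q_pp = (2E F_p - E E_q - F E_p)/(2D), Gamma^q_pq = (E G_p - F E_q)/(2D), Gamma^q_qq = (E G_q - 2F F_q + F G_p)/(2D); substitute and cancel common factors

Answer: Gamma_ppp = 36*p/(36*p^2 + 1), Gamma_ppq = 0, Gamma_pqq = 0, Gamma_qpp = 0, Gamma_qpq = 0, Gamma_qqq = 0


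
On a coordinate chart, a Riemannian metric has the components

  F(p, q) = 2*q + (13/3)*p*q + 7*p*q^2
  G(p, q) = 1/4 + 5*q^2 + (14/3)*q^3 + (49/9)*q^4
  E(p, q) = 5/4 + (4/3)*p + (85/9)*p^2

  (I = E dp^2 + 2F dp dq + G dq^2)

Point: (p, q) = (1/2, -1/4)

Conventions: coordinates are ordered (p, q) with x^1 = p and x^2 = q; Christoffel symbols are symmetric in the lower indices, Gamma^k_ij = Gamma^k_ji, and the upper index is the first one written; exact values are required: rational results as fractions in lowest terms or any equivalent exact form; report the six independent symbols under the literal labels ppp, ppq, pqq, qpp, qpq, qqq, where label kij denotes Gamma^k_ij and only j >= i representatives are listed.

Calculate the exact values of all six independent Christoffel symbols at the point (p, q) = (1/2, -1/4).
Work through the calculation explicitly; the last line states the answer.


E = 77/18, F = -79/96, G = 1177/2304 at the point
E_p = 97/9, E_q = 0, F_p = -31/48, F_q = 29/12, G_p = 0, G_q = -283/144
EG - F^2 = 125089/82944;  g^inv = (82944/125089) * [[1177/2304, 79/96], [79/96, 77/18]]
first-kind symbols [ij,l] = (1/2)(d_i g_jl + d_j g_il - d_l g_ij): [pp,p] = E_p/2 = 97/18, [pp,q] = F_p - E_q/2 = -31/48, [pq,p] = E_q/2 = 0, [pq,q] = G_p/2 = 0, [qq,p] = F_q - G_p/2 = 29/12, [qq,q] = G_q/2 = -283/288
Gamma^p_ij = (G*[ij,p] - F*[ij,q])/(EG - F^2), Gamma^q_ij = (E*[ij,q] - F*[ij,p])/(EG - F^2)

Answer: Gamma_ppp = 184256/125089, Gamma_ppq = 0, Gamma_pqq = 35328/125089, Gamma_qpp = 138672/125089, Gamma_qpq = 0, Gamma_qqq = -183704/125089


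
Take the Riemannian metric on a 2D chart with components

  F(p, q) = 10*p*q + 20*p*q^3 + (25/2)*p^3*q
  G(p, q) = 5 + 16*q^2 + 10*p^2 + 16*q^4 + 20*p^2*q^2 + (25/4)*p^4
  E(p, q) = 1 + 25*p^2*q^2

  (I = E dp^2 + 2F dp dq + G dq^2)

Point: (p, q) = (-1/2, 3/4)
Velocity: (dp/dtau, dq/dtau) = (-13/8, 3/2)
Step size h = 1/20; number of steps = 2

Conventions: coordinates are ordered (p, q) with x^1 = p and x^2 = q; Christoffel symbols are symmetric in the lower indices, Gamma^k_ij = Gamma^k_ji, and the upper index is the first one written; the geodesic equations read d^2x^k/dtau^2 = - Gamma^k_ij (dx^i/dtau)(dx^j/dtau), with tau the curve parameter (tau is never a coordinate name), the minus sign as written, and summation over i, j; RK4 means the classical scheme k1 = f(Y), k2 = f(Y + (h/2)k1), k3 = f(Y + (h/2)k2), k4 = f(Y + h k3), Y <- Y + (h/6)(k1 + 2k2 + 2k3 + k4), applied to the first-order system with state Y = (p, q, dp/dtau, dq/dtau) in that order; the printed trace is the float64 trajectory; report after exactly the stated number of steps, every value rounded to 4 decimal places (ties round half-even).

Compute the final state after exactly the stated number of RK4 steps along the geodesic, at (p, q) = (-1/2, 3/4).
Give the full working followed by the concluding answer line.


f(Y) = (dp/dtau, dq/dtau, -Gamma^p_ij Y'^i Y'^j, -Gamma^q_ij Y'^i Y'^j) with the Gammas evaluated at the stage position; h = 0.050000; intermediate values shown to 6 dp
step 0: p = -0.5000, q = 0.7500, dp/dtau = -1.6250, dq/dtau = 1.5000
step 1:
  k1: at (p, q) = (-0.500000, 0.750000), (dp/dtau, dq/dtau) = (-1.625000, 1.500000); Gamma_ppp = -0.248619, Gamma_ppq = 0.165746, Gamma_pqq = -0.397790, Gamma_qpp = 0.646409, Gamma_qpq = -0.430939, Gamma_qqq = 1.034254; k1 = (-1.625000, 1.500000, 2.359548, -6.134824)
  k2: at (p, q) = (-0.540625, 0.787500), (dp/dtau, dq/dtau) = (-1.566011, 1.346629); Gamma_ppp = -0.256409, Gamma_ppq = 0.176027, Gamma_pqq = -0.410254, Gamma_qpp = 0.627716, Gamma_qpq = -0.430932, Gamma_qqq = 1.004346; k2 = (-1.566011, 1.346629, 2.115197, -5.178231)
  k3: at (p, q) = (-0.539150, 0.783666), (dp/dtau, dq/dtau) = (-1.572120, 1.370544); Gamma_ppp = -0.256048, Gamma_ppq = 0.176157, Gamma_pqq = -0.409676, Gamma_qpp = 0.628219, Gamma_qpq = -0.432205, Gamma_qqq = 1.005151; k3 = (-1.572120, 1.370544, 2.161488, -5.303261)
  k4: at (p, q) = (-0.578606, 0.818527), (dp/dtau, dq/dtau) = (-1.516926, 1.234837); Gamma_ppp = -0.261621, Gamma_ppq = 0.184937, Gamma_pqq = -0.418594, Gamma_qpp = 0.609513, Gamma_qpq = -0.430857, Gamma_qqq = 0.975221; k4 = (-1.516926, 1.234837, 1.933120, -4.503691)
  Y <- Y + (h/6)(k1 + 2k2 + 2k3 + k4): p = -0.5785, q = 0.8181, dp/dtau = -1.5179, dq/dtau = 1.2367
step 2:
  k1: at (p, q) = (-0.578485, 0.818077), (dp/dtau, dq/dtau) = (-1.517950, 1.236654); Gamma_ppp = -0.261596, Gamma_ppq = 0.184982, Gamma_pqq = -0.418554, Gamma_qpp = 0.609552, Gamma_qpq = -0.431032, Gamma_qqq = 0.975284; k1 = (-1.517950, 1.236654, 1.937350, -4.514275)
  k2: at (p, q) = (-0.616434, 0.848993), (dp/dtau, dq/dtau) = (-1.469516, 1.123797); Gamma_ppp = -0.265279, Gamma_ppq = 0.192613, Gamma_pqq = -0.424446, Gamma_qpp = 0.591350, Gamma_qpq = -0.429365, Gamma_qqq = 0.946159; k2 = (-1.469516, 1.123797, 1.745083, -3.890070)
  k3: at (p, q) = (-0.615223, 0.846171), (dp/dtau, dq/dtau) = (-1.474323, 1.139402); Gamma_ppp = -0.265143, Gamma_ppq = 0.192777, Gamma_pqq = -0.424229, Gamma_qpp = 0.591856, Gamma_qpq = -0.430319, Gamma_qqq = 0.946970; k3 = (-1.474323, 1.139402, 1.774744, -3.961607)
  k4: at (p, q) = (-0.652201, 0.875047), (dp/dtau, dq/dtau) = (-1.429212, 1.038574); Gamma_ppp = -0.267494, Gamma_ppq = 0.199372, Gamma_pqq = -0.427990, Gamma_qpp = 0.574282, Gamma_qpq = -0.428031, Gamma_qqq = 0.918851; k4 = (-1.429212, 1.038574, 1.599913, -3.434851)
  Y <- Y + (h/6)(k1 + 2k2 + 2k3 + k4): p = -0.6521, q = 0.8748, dp/dtau = -1.4298, dq/dtau = 1.0396

Answer: p = -0.6521, q = 0.8748, dp/dtau = -1.4298, dq/dtau = 1.0396


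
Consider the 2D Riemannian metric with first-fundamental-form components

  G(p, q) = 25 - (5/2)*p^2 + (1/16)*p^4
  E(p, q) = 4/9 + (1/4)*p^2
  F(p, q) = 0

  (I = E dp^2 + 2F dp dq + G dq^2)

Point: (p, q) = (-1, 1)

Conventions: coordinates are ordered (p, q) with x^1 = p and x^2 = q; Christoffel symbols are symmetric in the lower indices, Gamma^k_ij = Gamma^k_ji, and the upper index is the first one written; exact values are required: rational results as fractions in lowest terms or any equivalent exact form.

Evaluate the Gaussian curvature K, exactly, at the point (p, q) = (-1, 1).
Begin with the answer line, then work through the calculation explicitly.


Answer: K = 1152/11875

E = 25/36, F = 0, G = 361/16, EG - F^2 = 9025/576 at the point
E_p = -1/2, E_q = 0, F_p = 0, F_q = 0, G_p = 19/4, G_q = 0
E_qq = 0, F_pq = 0, G_pp = -17/4
By Brioschi, K is (det M1 - det M2) divided by (EG - F^2) squared.
M1 = [[-E_qq/2 + F_pq - G_pp/2, E_p/2, F_p - E_q/2], [F_q - G_p/2, E, F], [G_q/2, F, G]] = [[17/8, -1/4, 0], [-19/8, 25/36, 0], [0, 0, 361/16]]; det M1 = 45847/2304
M2 = [[0, E_q/2, G_p/2], [E_q/2, E, F], [G_p/2, F, G]] = [[0, 0, 19/8], [0, 25/36, 0], [19/8, 0, 361/16]]; det M2 = -9025/2304
det M1 - det M2 = 6859/288; K = 6859/288 / (9025/576)^2 = 1152/11875


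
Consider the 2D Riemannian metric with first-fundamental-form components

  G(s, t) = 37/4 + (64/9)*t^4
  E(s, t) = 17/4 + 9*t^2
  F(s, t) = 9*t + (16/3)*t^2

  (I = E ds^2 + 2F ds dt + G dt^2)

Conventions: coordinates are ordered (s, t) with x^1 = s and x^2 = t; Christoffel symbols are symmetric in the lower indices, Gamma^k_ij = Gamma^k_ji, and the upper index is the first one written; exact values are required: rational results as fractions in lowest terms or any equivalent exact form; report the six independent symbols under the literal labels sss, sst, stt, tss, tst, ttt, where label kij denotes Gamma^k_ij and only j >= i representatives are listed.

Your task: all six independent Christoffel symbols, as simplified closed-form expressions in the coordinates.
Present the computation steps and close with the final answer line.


E = 17/4 + 9*t^2; F = 9*t + (16/3)*t^2; G = 37/4 + (64/9)*t^4
Gamma^k_ij = (1/2) g^{kl} (d_i g_jl + d_j g_il - d_l g_ij), with g^inv = (1/(EG-F^2)) [[G, -F], [-F, E]]
first partials: E_s = 0, E_t = 18*t, F_s = 0, F_t = 9 + (32/3)*t, G_s = 0, G_t = (256/9)*t^3
D = EG - F^2 = 629/16 + (9/4)*t^2 - 96*t^3 + (16/9)*t^4 + 64*t^6
expanded: Gamma^s_ss = (G E_s - 2F F_s + F E_t)/(2D), Gamma^s_st = (G E_t - F G_s)/(2D), Gamma^s_tt = (2G F_t - G G_s - F G_t)/(2D), Gamma^t_ss = (2E F_s - E E_t - F E_s)/(2D), Gamma^t_st = (E G_s - F E_t)/(2D), Gamma^t_tt = (E G_t - 2F F_t + F G_s)/(2D); substitute and cancel common factors

Answer: Gamma_sss = (6912*t^3 + 11664*t^2)/(9216*t^6 + 256*t^4 - 13824*t^3 + 324*t^2 + 5661), Gamma_sst = (9216*t^5 + 11988*t)/(9216*t^6 + 256*t^4 - 13824*t^3 + 324*t^2 + 5661), Gamma_stt = (-9216*t^4 + 14208*t + 11988)/(9216*t^6 + 256*t^4 - 13824*t^3 + 324*t^2 + 5661), Gamma_tss = (-11664*t^3 - 5508*t)/(9216*t^6 + 256*t^4 - 13824*t^3 + 324*t^2 + 5661), Gamma_tst = (-6912*t^3 - 11664*t^2)/(9216*t^6 + 256*t^4 - 13824*t^3 + 324*t^2 + 5661), Gamma_ttt = (18432*t^5 + 512*t^3 - 20736*t^2 - 11664*t)/(9216*t^6 + 256*t^4 - 13824*t^3 + 324*t^2 + 5661)


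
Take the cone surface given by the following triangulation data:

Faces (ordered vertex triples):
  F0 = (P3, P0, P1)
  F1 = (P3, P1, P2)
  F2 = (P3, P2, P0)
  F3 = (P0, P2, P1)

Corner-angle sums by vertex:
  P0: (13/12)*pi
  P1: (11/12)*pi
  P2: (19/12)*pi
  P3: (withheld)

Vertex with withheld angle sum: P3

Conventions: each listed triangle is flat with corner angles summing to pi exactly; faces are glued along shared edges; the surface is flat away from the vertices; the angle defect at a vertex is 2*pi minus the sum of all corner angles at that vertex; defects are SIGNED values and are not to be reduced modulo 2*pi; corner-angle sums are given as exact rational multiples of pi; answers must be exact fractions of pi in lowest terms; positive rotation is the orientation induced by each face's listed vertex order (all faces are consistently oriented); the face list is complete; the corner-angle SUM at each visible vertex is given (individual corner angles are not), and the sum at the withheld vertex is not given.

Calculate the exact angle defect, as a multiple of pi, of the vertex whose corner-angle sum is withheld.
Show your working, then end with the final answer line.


V = 4, E = 6, F = 4; chi = V - E + F = 2
Gauss-Bonnet: total defect = 2*pi*chi = 4*pi; visible defects sum to (29/12)*pi

Answer: defect(P3) = (19/12)*pi
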